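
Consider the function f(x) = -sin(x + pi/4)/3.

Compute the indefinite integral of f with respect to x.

F(x) = cos(x + pi/4)/3 + C

Differentiate the proposed F(x) back; it has to land on f(x) exactly.
Check: d/dx[cos(x + pi/4)/3] = -sin(x + pi/4)/3 = f(x).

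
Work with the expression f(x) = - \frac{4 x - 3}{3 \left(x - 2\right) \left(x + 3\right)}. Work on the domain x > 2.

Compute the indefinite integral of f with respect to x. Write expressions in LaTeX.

The denominator factors as 3 \left(x - 2\right) \left(x + 3\right); partial fractions split f into directly integrable pieces: - \frac{1}{x + 3} - \frac{1}{3 \left(x - 2\right)}.
Check: d/dx[\frac{- \log{\left(x - 2 \right)} - 3 \log{\left(x + 3 \right)}}{3}] = \frac{3 - 4 x}{3 x^{2} + 3 x - 18}, which equals f(x).

F(x) = \frac{- \log{\left(x - 2 \right)} - 3 \log{\left(x + 3 \right)}}{3} + C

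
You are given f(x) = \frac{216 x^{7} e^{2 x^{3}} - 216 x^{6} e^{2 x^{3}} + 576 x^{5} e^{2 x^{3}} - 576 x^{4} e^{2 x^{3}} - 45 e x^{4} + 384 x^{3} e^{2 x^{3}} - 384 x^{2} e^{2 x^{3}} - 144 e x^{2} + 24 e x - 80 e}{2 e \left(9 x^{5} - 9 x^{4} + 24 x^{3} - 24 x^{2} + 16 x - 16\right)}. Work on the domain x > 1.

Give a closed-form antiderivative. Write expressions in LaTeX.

An antiderivative is F(x) = 2 e^{2 x^{3} - 1} - \frac{5 \log{\left(x - 1 \right)}}{2} + \frac{1}{\frac{3 x^{2}}{2} + 2}.

Recover f(x) by differentiating a candidate F(x); any mismatch rules it out.
Check: d/dx[2 e^{2 x^{3} - 1} - \frac{5 \log{\left(x - 1 \right)}}{2} + \frac{1}{\frac{3 x^{2}}{2} + 2}] = \frac{\frac{216 x^{7} e^{2 x^{3}}}{e} - \frac{216 x^{6} e^{2 x^{3}}}{e} + \frac{576 x^{5} e^{2 x^{3}}}{e} - \frac{576 x^{4} e^{2 x^{3}}}{e} - 45 x^{4} + \frac{384 x^{3} e^{2 x^{3}}}{e} - \frac{384 x^{2} e^{2 x^{3}}}{e} - 144 x^{2} + 24 x - 80}{18 x^{5} - 18 x^{4} + 48 x^{3} - 48 x^{2} + 32 x - 32}, which equals f(x).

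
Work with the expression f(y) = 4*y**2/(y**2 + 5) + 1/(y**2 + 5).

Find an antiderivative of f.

An antiderivative is F(y) = 4*y - 19*sqrt(5)*atan(sqrt(5)*y/5)/5.

Integrate term by term and add the pieces.
Check: d/dy[4*y - 19*sqrt(5)*atan(sqrt(5)*y/5)/5] = (4*y**2 + 1)/(y**2 + 5), which equals f(y).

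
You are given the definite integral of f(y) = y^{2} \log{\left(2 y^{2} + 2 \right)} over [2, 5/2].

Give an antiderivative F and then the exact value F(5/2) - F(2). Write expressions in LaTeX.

Since d/dy undoes antidifferentiation here, F'(y) = f(y) is required of F(y).
F(y) = \frac{y^{3} \log{\left(y^{2} + 1 \right)}}{3} - \frac{2 y^{3}}{9} + \frac{y^{3} \log{\left(2 \right)}}{3} + \frac{2 y}{3} - \frac{2 \operatorname{atan}{\left(y \right)}}{3} is an antiderivative of f.
Check: d/dy[\frac{y^{3} \log{\left(y^{2} + 1 \right)}}{3} - \frac{2 y^{3}}{9} + \frac{y^{3} \log{\left(2 \right)}}{3} + \frac{2 y}{3} - \frac{2 \operatorname{atan}{\left(y \right)}}{3}] = y^{2} \log{\left(y^{2} + 1 \right)} + y^{2} \log{\left(2 \right)}, which equals f(y).
F(5/2) = - \frac{65}{36} - \frac{2 \operatorname{atan}{\left(\frac{5}{2} \right)}}{3} + \frac{125 \log{\left(2 \right)}}{24} + \frac{125 \log{\left(\frac{29}{4} \right)}}{24}; F(2) = - \frac{2 \operatorname{atan}{\left(2 \right)}}{3} - \frac{4}{9} + \frac{8 \log{\left(2 \right)}}{3} + \frac{8 \log{\left(5 \right)}}{3}.
Integral = F(5/2) - F(2) = - \frac{8 \log{\left(10 \right)}}{3} - \frac{49}{36} - \frac{2 \operatorname{atan}{\left(\frac{5}{2} \right)}}{3} + \frac{2 \operatorname{atan}{\left(2 \right)}}{3} + \frac{125 \log{\left(\frac{29}{2} \right)}}{24}.

Antiderivative: F(y) = \frac{y^{3} \log{\left(y^{2} + 1 \right)}}{3} - \frac{2 y^{3}}{9} + \frac{y^{3} \log{\left(2 \right)}}{3} + \frac{2 y}{3} - \frac{2 \operatorname{atan}{\left(y \right)}}{3}; value = - \frac{8 \log{\left(10 \right)}}{3} - \frac{49}{36} - \frac{2 \operatorname{atan}{\left(\frac{5}{2} \right)}}{3} + \frac{2 \operatorname{atan}{\left(2 \right)}}{3} + \frac{125 \log{\left(\frac{29}{2} \right)}}{24}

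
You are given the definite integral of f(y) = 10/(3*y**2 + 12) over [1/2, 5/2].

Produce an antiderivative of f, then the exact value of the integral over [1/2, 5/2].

For F(y) to be correct the identity F'(y) - f(y) = 0 must hold.
F(y) = 5*atan(y/2)/3 is an antiderivative of f.
Check: d/dy[5*atan(y/2)/3] = 10/(3*y**2 + 12) = f(y).
F(5/2) = 5*atan(5/4)/3; F(1/2) = 5*atan(1/4)/3.
Integral = F(5/2) - F(1/2) = -5*atan(1/4)/3 + 5*atan(5/4)/3.

Antiderivative: F(y) = 5*atan(y/2)/3; value = -5*atan(1/4)/3 + 5*atan(5/4)/3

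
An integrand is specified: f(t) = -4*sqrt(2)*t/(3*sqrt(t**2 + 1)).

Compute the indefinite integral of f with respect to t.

The substitution u = 2*t**2 + 2 works: f is exactly (dF/du)*(du/dt) for that inner function.
Check: d/dt[-4*sqrt(2)*sqrt(t**2 + 1)/3] = -4*sqrt(2)*t/(3*sqrt(t**2 + 1)) = f(t).

F(t) = -4*sqrt(2)*sqrt(t**2 + 1)/3 + C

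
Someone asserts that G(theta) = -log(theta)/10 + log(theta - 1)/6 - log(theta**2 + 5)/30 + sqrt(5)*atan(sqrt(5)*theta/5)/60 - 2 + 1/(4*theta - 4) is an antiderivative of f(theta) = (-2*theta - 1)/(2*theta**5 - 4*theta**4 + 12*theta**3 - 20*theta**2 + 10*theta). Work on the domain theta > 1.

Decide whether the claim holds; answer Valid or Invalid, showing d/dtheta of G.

d/dtheta[G] = (-2*theta - 1)/(2*theta**5 - 4*theta**4 + 12*theta**3 - 20*theta**2 + 10*theta)
This equals f(theta) exactly, so the claim holds.

Valid. The derivative of G reproduces f.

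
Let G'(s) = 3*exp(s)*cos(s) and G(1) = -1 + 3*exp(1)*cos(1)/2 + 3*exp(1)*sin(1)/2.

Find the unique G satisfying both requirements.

Recover the given G'(s) by differentiating a candidate G(s); any mismatch rules it out.
A general antiderivative is 3*exp(s)*sin(s)/2 + 3*exp(s)*cos(s)/2 + C.
The condition gives C = -1 + 3*exp(1)*cos(1)/2 + 3*exp(1)*sin(1)/2 - (3*exp(1)*cos(1)/2 + 3*exp(1)*sin(1)/2) = -1.
So G(s) = 3*exp(s)*sin(s)/2 + 3*exp(s)*cos(s)/2 - 1.
Check: d/ds[3*exp(s)*sin(s)/2 + 3*exp(s)*cos(s)/2 - 1] = 3*exp(s)*cos(s) = G'(s).

G(s) = 3*exp(s)*sin(s)/2 + 3*exp(s)*cos(s)/2 - 1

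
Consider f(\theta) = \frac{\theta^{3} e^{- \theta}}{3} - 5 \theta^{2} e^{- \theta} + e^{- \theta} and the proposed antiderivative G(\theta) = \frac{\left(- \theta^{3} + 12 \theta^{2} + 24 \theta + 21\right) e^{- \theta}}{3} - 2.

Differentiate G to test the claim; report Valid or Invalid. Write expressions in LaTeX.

d/d\theta[G] = \frac{\left(\theta^{3} - 15 \theta^{2} + 3\right) e^{- \theta}}{3}
This equals f(\theta) exactly, so the claim holds.

Valid. The derivative of G reproduces f.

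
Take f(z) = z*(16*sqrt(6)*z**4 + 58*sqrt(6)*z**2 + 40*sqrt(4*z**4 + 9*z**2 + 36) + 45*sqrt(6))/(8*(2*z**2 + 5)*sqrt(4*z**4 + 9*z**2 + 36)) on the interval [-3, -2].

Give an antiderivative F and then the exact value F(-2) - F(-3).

Antiderivative: F(z) = sqrt(6)*(3*sqrt(4*z**4 + 9*z**2 + 36) + 5*sqrt(6)*log(z**2 + 5/2))/24; value = -21*sqrt(6)/8 - 5*log(23/2)/4 + 5*log(13/2)/4 + sqrt(51)/2

Any candidate F(z) must reproduce f(z) exactly when differentiated.
F(z) = sqrt(6)*(3*sqrt(4*z**4 + 9*z**2 + 36) + 5*sqrt(6)*log(z**2 + 5/2))/24 is an antiderivative of f.
Check: d/dz[sqrt(6)*(3*sqrt(4*z**4 + 9*z**2 + 36) + 5*sqrt(6)*log(z**2 + 5/2))/24] = (16*sqrt(6)*z**5 + 58*sqrt(6)*z**3 + 40*z*sqrt(4*z**4 + 9*z**2 + 36) + 45*sqrt(6)*z)/(16*z**2*sqrt(4*z**4 + 9*z**2 + 36) + 40*sqrt(4*z**4 + 9*z**2 + 36)), which equals f(z).
F(-2) = 5*log(13/2)/4 + sqrt(51)/2; F(-3) = 5*log(23/2)/4 + 21*sqrt(6)/8.
Integral = F(-2) - F(-3) = -21*sqrt(6)/8 - 5*log(23/2)/4 + 5*log(13/2)/4 + sqrt(51)/2.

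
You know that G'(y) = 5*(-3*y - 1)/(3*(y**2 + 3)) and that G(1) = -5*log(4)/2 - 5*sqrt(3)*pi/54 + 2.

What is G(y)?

Differentiate the proposed G(y) back; it has to land on the given G'(y).
A general antiderivative is -5*log(y**2 + 3)/2 - 5*sqrt(3)*atan(sqrt(3)*y/3)/9 + C.
The condition gives C = -5*log(4)/2 - 5*sqrt(3)*pi/54 + 2 - (-5*log(4)/2 - 5*sqrt(3)*pi/54) = 2.
So G(y) = -5*log(y**2 + 3)/2 - 5*sqrt(3)*atan(sqrt(3)*y/3)/9 + 2.
Check: d/dy[-5*log(y**2 + 3)/2 - 5*sqrt(3)*atan(sqrt(3)*y/3)/9 + 2] = (-15*y - 5)/(3*y**2 + 9), which equals G'(y).

G(y) = -5*log(y**2 + 3)/2 - 5*sqrt(3)*atan(sqrt(3)*y/3)/9 + 2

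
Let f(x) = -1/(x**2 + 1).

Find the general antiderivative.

An antiderivative F(x) passes only if d/dx[F] lands on f(x) exactly.
Check: d/dx[-atan(x)] = -1/(x**2 + 1) = f(x).

F(x) = -atan(x) + C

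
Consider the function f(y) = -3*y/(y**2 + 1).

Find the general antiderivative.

f matches the chain-rule pattern g'(h)*h' with inner function h(y) = y**2 + 1; substituting u = h(y) collapses the integral.
Check: d/dy[-3*log(y**2 + 1)/2] = -3*y/(y**2 + 1) = f(y).

F(y) = -3*log(y**2 + 1)/2 + C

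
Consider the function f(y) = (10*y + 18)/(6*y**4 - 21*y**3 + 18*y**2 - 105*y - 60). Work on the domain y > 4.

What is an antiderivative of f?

An antiderivative is F(y) = 58*log(y - 4)/567 - 52*log(y + 1/2)/567 - log(y**2 + 5)/189 - 86*sqrt(5)*atan(sqrt(5)*y/5)/945.

The denominator factors as 3*(y - 4)*(2*y + 1)*(y**2 + 5); partial fractions split f into directly integrable pieces: -2*(y + 43)/(189*(y**2 + 5)) - 104/(567*(2*y + 1)) + 58/(567*(y - 4)).
Check: d/dy[58*log(y - 4)/567 - 52*log(y + 1/2)/567 - log(y**2 + 5)/189 - 86*sqrt(5)*atan(sqrt(5)*y/5)/945] = (10*y + 18)/(6*y**4 - 21*y**3 + 18*y**2 - 105*y - 60) = f(y).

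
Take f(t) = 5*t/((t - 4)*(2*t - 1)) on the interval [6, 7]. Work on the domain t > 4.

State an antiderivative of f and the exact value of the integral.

Factor the denominator ((t - 4)*(2*t - 1)) and decompose: f = -5/(7*(2*t - 1)) + 20/(7*(t - 4)); each piece integrates to a log, atan, or power term.
F(t) = 20*log(t - 4)/7 - 5*log(t - 1/2)/14 is an antiderivative of f.
Check: d/dt[20*log(t - 4)/7 - 5*log(t - 1/2)/14] = 5*t/(2*t**2 - 9*t + 4), which equals f(t).
F(7) = -5*log(13/2)/14 + 20*log(3)/7; F(6) = -5*log(11/2)/14 + 20*log(2)/7.
Integral = F(7) - F(6) = -20*log(2)/7 - 5*log(13/2)/14 + 5*log(11/2)/14 + 20*log(3)/7.

Antiderivative: F(t) = 20*log(t - 4)/7 - 5*log(t - 1/2)/14; value = -20*log(2)/7 - 5*log(13/2)/14 + 5*log(11/2)/14 + 20*log(3)/7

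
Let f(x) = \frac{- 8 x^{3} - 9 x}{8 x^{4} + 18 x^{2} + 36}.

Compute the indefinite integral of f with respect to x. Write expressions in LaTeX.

F(x) = - \frac{\log{\left(\frac{2 x^{4}}{3} + \frac{3 x^{2}}{2} + 3 \right)}}{4} + C

f matches the chain-rule pattern g'(h)*h' with inner function h(x) = \frac{2 x^{4}}{3} + \frac{3 x^{2}}{2} + 3; substituting u = h(x) collapses the integral.
Check: d/dx[- \frac{\log{\left(\frac{2 x^{4}}{3} + \frac{3 x^{2}}{2} + 3 \right)}}{4}] = \frac{- 8 x^{3} - 9 x}{8 x^{4} + 18 x^{2} + 36} = f(x).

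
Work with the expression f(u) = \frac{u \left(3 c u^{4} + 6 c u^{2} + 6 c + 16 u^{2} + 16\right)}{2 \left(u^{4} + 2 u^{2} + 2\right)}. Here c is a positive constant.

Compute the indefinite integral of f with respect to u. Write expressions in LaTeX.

F(u) = \frac{3 c u^{2} + 8 \log{\left(u^{4} + 2 u^{2} + 2 \right)}}{4} + C

Check any antiderivative F(u) by computing F'(u) and comparing it with f(u).
Check: d/du[\frac{3 c u^{2} + 8 \log{\left(u^{4} + 2 u^{2} + 2 \right)}}{4}] = \frac{3 c u^{5} + 6 c u^{3} + 6 c u + 16 u^{3} + 16 u}{2 u^{4} + 4 u^{2} + 4}, which equals f(u).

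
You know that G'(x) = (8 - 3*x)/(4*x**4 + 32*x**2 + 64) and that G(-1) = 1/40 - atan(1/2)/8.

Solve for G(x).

G(x) = (2*x + (x**2 + 4)*atan(x/2) + 3)/(8*(x**2 + 4))

A candidate passes only if d/dx[G] lands on the given G'(x) exactly.
A general antiderivative is -(-2*x - 3)/(8*x**2 + 32) + atan(x/2)/8 + C.
The condition gives C = 1/40 - atan(1/2)/8 - (1/40 - atan(1/2)/8) = 0.
So G(x) = (2*x + (x**2 + 4)*atan(x/2) + 3)/(8*(x**2 + 4)).
Check: d/dx[(2*x + (x**2 + 4)*atan(x/2) + 3)/(8*(x**2 + 4))] = (8 - 3*x)/(4*x**4 + 32*x**2 + 64) = G'(x).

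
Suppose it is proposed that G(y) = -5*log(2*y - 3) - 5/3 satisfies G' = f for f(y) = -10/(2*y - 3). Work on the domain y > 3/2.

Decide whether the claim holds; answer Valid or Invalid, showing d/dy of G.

Valid - differentiating G returns exactly f.

d/dy[G] = -10/(2*y - 3)
This equals f(y) exactly, so the claim holds.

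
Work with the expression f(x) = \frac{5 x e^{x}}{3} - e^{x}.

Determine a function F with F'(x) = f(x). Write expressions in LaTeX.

An antiderivative is F(x) = \frac{5 x e^{x}}{3} - \frac{8 e^{x}}{3}.

Recognize the product-rule pattern: f = u'v + uv' with u = \frac{5 x}{3} - \frac{8}{3}, v = e^{x}, so integration by parts undoes it.
Check: d/dx[\frac{5 x e^{x}}{3} - \frac{8 e^{x}}{3}] = \frac{5 x e^{x}}{3} - e^{x} = f(x).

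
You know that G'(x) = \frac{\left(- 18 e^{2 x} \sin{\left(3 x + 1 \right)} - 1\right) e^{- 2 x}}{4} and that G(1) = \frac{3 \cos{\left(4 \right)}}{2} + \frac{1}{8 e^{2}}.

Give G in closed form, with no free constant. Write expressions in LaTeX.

The proposed G(x) is checked by its d/dx: the result must match the given G'(x).
A general antiderivative is \frac{3 \cos{\left(3 x + 1 \right)}}{2} + \frac{e^{- 2 x}}{8} + C.
The condition gives C = \frac{3 \cos{\left(4 \right)}}{2} + \frac{1}{8 e^{2}} - (\frac{3 \cos{\left(4 \right)}}{2} + \frac{1}{8 e^{2}}) = 0.
So G(x) = \frac{3 \cos{\left(3 x + 1 \right)}}{2} + \frac{e^{- 2 x}}{8}.
Check: d/dx[\frac{3 \cos{\left(3 x + 1 \right)}}{2} + \frac{e^{- 2 x}}{8}] = \frac{\left(- 18 e^{2 x} \sin{\left(3 x + 1 \right)} - 1\right) e^{- 2 x}}{4} = G'(x).

G(x) = \frac{3 \cos{\left(3 x + 1 \right)}}{2} + \frac{e^{- 2 x}}{8}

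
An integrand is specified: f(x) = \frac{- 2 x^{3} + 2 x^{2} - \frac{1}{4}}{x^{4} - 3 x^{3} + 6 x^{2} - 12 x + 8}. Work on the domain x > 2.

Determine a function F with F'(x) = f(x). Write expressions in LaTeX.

The denominator factors as 4 \left(x - 2\right) \left(x - 1\right) \left(x^{2} + 4\right); partial fractions split f into directly integrable pieces: - \frac{163 x + 318}{160 \left(x^{2} + 4\right)} + \frac{1}{20 \left(x - 1\right)} - \frac{33}{32 \left(x - 2\right)}.
Check: d/dx[- \frac{330 \log{\left(x - 2 \right)} - 16 \log{\left(x - 1 \right)} + 163 \log{\left(x^{2} + 4 \right)} + 318 \operatorname{atan}{\left(\frac{x}{2} \right)}}{320}] = \frac{- 8 x^{3} + 8 x^{2} - 1}{4 x^{4} - 12 x^{3} + 24 x^{2} - 48 x + 32}, which equals f(x).

An antiderivative is F(x) = - \frac{330 \log{\left(x - 2 \right)} - 16 \log{\left(x - 1 \right)} + 163 \log{\left(x^{2} + 4 \right)} + 318 \operatorname{atan}{\left(\frac{x}{2} \right)}}{320}.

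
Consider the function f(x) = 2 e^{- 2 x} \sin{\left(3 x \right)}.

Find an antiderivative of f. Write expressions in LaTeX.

An antiderivative is F(x) = \frac{\left(- 4 \sin{\left(3 x \right)} - 6 \cos{\left(3 x \right)}\right) e^{- 2 x}}{13}.

Check any antiderivative F(x) by computing F'(x) and comparing it with f(x).
Check: d/dx[\frac{\left(- 4 \sin{\left(3 x \right)} - 6 \cos{\left(3 x \right)}\right) e^{- 2 x}}{13}] = 2 e^{- 2 x} \sin{\left(3 x \right)} = f(x).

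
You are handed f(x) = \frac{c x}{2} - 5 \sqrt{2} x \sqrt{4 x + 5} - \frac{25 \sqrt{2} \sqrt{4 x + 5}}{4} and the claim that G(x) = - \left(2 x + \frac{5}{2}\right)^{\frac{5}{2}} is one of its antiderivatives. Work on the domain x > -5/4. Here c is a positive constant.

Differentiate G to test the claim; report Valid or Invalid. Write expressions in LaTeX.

d/dx[G] = \frac{\sqrt{2} \left(- 20 x \sqrt{4 x + 5} - 25 \sqrt{4 x + 5}\right)}{4}
d/dx[G] - f(x) = - \frac{c x}{2} != 0.

Invalid: d/dx[G] - f = - \frac{c x}{2}, which is not 0.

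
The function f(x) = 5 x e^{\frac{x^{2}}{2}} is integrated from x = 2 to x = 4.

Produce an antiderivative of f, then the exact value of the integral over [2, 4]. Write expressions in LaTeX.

The substitution u = \frac{x^{2}}{2} works: f is exactly (dF/du)*(du/dx) for that inner function.
F(x) = 5 e^{\frac{x^{2}}{2}} is an antiderivative of f.
Check: d/dx[5 e^{\frac{x^{2}}{2}}] = 5 x e^{\frac{x^{2}}{2}} = f(x).
F(4) = 5 e^{8}; F(2) = 5 e^{2}.
Integral = F(4) - F(2) = - 5 e^{2} + 5 e^{8}.

Antiderivative: F(x) = 5 e^{\frac{x^{2}}{2}}; value = - 5 e^{2} + 5 e^{8}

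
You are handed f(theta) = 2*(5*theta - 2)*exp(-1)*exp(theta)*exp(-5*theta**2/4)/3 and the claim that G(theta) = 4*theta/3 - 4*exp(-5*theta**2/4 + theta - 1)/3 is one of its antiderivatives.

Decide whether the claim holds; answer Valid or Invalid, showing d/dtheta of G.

Invalid: d/dtheta[G] - f = 4/3, which is not 0.

d/dtheta[G] = (10*theta - 4 + 4*exp(1)*exp(-theta)*exp(5*theta**2/4))*exp(-1)*exp(theta)*exp(-5*theta**2/4)/3
d/dtheta[G] - f(theta) = 4/3 != 0.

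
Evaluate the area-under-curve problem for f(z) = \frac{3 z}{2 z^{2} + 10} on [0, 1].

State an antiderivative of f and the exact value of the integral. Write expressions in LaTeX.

f matches the chain-rule pattern g'(h)*h' with inner function h(z) = z^{2} + 5; substituting u = h(z) collapses the integral.
F(z) = \frac{3 \log{\left(z^{2} + 5 \right)}}{4} is an antiderivative of f.
Check: d/dz[\frac{3 \log{\left(z^{2} + 5 \right)}}{4}] = \frac{3 z}{2 z^{2} + 10} = f(z).
F(1) = \frac{3 \log{\left(6 \right)}}{4}; F(0) = \frac{3 \log{\left(5 \right)}}{4}.
Integral = F(1) - F(0) = - \frac{3 \log{\left(5 \right)}}{4} + \frac{3 \log{\left(6 \right)}}{4}.

Antiderivative: F(z) = \frac{3 \log{\left(z^{2} + 5 \right)}}{4}; value = - \frac{3 \log{\left(5 \right)}}{4} + \frac{3 \log{\left(6 \right)}}{4}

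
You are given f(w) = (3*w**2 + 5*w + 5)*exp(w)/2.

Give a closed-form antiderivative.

f has the shape u'v + uv' for u = 3*w**2/2 - w/2 + 3 and v = exp(w) — it is the derivative of the product u*v.
Check: d/dw[(3*w**2 - w + 6)*exp(w)/2] = 3*w**2*exp(w)/2 + 5*w*exp(w)/2 + 5*exp(w)/2, which equals f(w).

An antiderivative is F(w) = (3*w**2 - w + 6)*exp(w)/2.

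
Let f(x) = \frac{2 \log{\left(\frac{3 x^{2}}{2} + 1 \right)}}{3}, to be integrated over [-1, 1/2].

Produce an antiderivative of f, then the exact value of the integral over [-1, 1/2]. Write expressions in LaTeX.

Antiderivative: F(x) = \frac{2 \left(3 x \log{\left(\frac{3 x^{2}}{2} + 1 \right)} - 6 x + 2 \sqrt{6} \operatorname{atan}{\left(\frac{\sqrt{6} x}{2} \right)}\right)}{9}; value = -2 + \frac{\log{\left(\frac{11}{8} \right)}}{3} + \frac{4 \sqrt{6} \operatorname{atan}{\left(\frac{\sqrt{6}}{4} \right)}}{9} + \frac{2 \log{\left(\frac{5}{2} \right)}}{3} + \frac{4 \sqrt{6} \operatorname{atan}{\left(\frac{\sqrt{6}}{2} \right)}}{9}

A first test for any F(x): its x-derivative must equal f(x) identically.
F(x) = \frac{2 \left(3 x \log{\left(\frac{3 x^{2}}{2} + 1 \right)} - 6 x + 2 \sqrt{6} \operatorname{atan}{\left(\frac{\sqrt{6} x}{2} \right)}\right)}{9} is an antiderivative of f.
Check: d/dx[\frac{2 \left(3 x \log{\left(\frac{3 x^{2}}{2} + 1 \right)} - 6 x + 2 \sqrt{6} \operatorname{atan}{\left(\frac{\sqrt{6} x}{2} \right)}\right)}{9}] = \frac{2 \log{\left(\frac{3 x^{2}}{2} + 1 \right)}}{3} = f(x).
F(1/2) = - \frac{2}{3} + \frac{\log{\left(\frac{11}{8} \right)}}{3} + \frac{4 \sqrt{6} \operatorname{atan}{\left(\frac{\sqrt{6}}{4} \right)}}{9}; F(-1) = - \frac{4 \sqrt{6} \operatorname{atan}{\left(\frac{\sqrt{6}}{2} \right)}}{9} - \frac{2 \log{\left(\frac{5}{2} \right)}}{3} + \frac{4}{3}.
Integral = F(1/2) - F(-1) = -2 + \frac{\log{\left(\frac{11}{8} \right)}}{3} + \frac{4 \sqrt{6} \operatorname{atan}{\left(\frac{\sqrt{6}}{4} \right)}}{9} + \frac{2 \log{\left(\frac{5}{2} \right)}}{3} + \frac{4 \sqrt{6} \operatorname{atan}{\left(\frac{\sqrt{6}}{2} \right)}}{9}.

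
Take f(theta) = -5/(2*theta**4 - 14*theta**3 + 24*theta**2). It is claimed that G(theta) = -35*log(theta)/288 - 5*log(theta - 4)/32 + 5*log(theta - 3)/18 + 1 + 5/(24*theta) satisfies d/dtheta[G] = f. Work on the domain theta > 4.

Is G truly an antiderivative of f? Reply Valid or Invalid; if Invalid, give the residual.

d/dtheta[G] = -5/(2*theta**4 - 14*theta**3 + 24*theta**2)
This equals f(theta) exactly, so the claim holds.

Valid - differentiating G returns exactly f.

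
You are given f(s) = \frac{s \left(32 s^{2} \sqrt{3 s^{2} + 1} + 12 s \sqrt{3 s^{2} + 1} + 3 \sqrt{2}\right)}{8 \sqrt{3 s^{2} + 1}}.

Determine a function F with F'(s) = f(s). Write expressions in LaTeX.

A candidate is checked by its d/ds: the result must match f(s).
Check: d/ds[\frac{8 s^{4} + 4 s^{3} + \sqrt{2} \sqrt{3 s^{2} + 1} + 32}{8}] = \frac{32 s^{3} \sqrt{3 s^{2} + 1} + 12 s^{2} \sqrt{3 s^{2} + 1} + 3 \sqrt{2} s}{8 \sqrt{3 s^{2} + 1}}, which equals f(s).

An antiderivative is F(s) = \frac{8 s^{4} + 4 s^{3} + \sqrt{2} \sqrt{3 s^{2} + 1} + 32}{8}.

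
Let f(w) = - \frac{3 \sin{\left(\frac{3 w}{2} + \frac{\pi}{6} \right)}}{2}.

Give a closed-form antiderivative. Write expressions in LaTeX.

An antiderivative is F(w) = \cos{\left(\frac{3 w}{2} + \frac{\pi}{6} \right)}.

Any candidate F(w) must reproduce f(w) exactly when differentiated.
Check: d/dw[\cos{\left(\frac{3 w}{2} + \frac{\pi}{6} \right)}] = - \frac{3 \sin{\left(\frac{3 w}{2} + \frac{\pi}{6} \right)}}{2} = f(w).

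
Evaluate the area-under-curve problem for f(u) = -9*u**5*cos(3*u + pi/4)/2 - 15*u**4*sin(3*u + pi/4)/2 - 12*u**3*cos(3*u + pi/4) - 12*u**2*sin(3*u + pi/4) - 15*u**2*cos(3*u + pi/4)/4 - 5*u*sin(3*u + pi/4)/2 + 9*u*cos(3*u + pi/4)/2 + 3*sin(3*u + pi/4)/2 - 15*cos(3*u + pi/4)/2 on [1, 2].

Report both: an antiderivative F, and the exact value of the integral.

Recognize the product-rule pattern: f = v'r + vr' with v = -3*u**5/2 - 4*u**3 - 5*u**2/4 + 3*u/2 - 5/2, r = sin(3*u + pi/4), so integration by parts undoes it.
F(u) = -3*u**5*sin(3*u + pi/4)/2 - 4*u**3*sin(3*u + pi/4) - 5*u**2*sin(3*u + pi/4)/4 + 3*u*sin(3*u + pi/4)/2 - 5*sin(3*u + pi/4)/2 is an antiderivative of f.
Check: d/du[-3*u**5*sin(3*u + pi/4)/2 - 4*u**3*sin(3*u + pi/4) - 5*u**2*sin(3*u + pi/4)/4 + 3*u*sin(3*u + pi/4)/2 - 5*sin(3*u + pi/4)/2] = -9*u**5*cos(3*u + pi/4)/2 - 15*u**4*sin(3*u + pi/4)/2 - 12*u**3*cos(3*u + pi/4) - 12*u**2*sin(3*u + pi/4) - 15*u**2*cos(3*u + pi/4)/4 - 5*u*sin(3*u + pi/4)/2 + 9*u*cos(3*u + pi/4)/2 + 3*sin(3*u + pi/4)/2 - 15*cos(3*u + pi/4)/2 = f(u).
F(2) = -169*sin(pi/4 + 6)/2; F(1) = -31*sin(pi/4 + 3)/4.
Integral = F(2) - F(1) = -169*sin(pi/4 + 6)/2 + 31*sin(pi/4 + 3)/4.

Antiderivative: F(u) = -3*u**5*sin(3*u + pi/4)/2 - 4*u**3*sin(3*u + pi/4) - 5*u**2*sin(3*u + pi/4)/4 + 3*u*sin(3*u + pi/4)/2 - 5*sin(3*u + pi/4)/2; value = -169*sin(pi/4 + 6)/2 + 31*sin(pi/4 + 3)/4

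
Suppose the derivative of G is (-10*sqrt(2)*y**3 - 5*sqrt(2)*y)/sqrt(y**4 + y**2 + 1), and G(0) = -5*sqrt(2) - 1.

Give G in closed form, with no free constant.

The substitution u = 2*y**4 + 2*y**2 + 2 works: G'(y) is exactly (dG/du)*(du/dy) for that inner function.
A general antiderivative is -5*sqrt(2*y**4 + 2*y**2 + 2) + C.
The condition gives C = -5*sqrt(2) - 1 - (-5*sqrt(2)) = -1.
So G(y) = -5*sqrt(2)*sqrt(y**4 + y**2 + 1) - 1.
Check: d/dy[-5*sqrt(2)*sqrt(y**4 + y**2 + 1) - 1] = (-10*sqrt(2)*y**3 - 5*sqrt(2)*y)/sqrt(y**4 + y**2 + 1) = G'(y).

G(y) = -5*sqrt(2)*sqrt(y**4 + y**2 + 1) - 1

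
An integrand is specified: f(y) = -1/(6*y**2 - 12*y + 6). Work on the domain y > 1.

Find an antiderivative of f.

An antiderivative is F(y) = 1/(6*(y - 1)).

A candidate is checked by its d/dy: the result must match f(y).
Check: d/dy[1/(6*(y - 1))] = -1/(6*y**2 - 12*y + 6) = f(y).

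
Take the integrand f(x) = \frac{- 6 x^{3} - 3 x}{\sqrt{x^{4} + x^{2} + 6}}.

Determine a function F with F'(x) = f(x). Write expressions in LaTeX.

f matches the chain-rule pattern g'(h)*h' with inner function h(x) = x^{4} + x^{2} + 6; substituting u = h(x) collapses the integral.
Check: d/dx[- 3 \sqrt{x^{4} + x^{2} + 6}] = \frac{- 6 x^{3} - 3 x}{\sqrt{x^{4} + x^{2} + 6}} = f(x).

An antiderivative is F(x) = - 3 \sqrt{x^{4} + x^{2} + 6}.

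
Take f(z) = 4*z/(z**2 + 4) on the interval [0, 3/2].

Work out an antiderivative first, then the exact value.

Antiderivative: F(z) = 2*log(z**2 + 4); value = -2*log(4) + 2*log(25/4)

The substitution u = z**2 + 4 works: f is exactly (dF/du)*(du/dz) for that inner function.
F(z) = 2*log(z**2 + 4) is an antiderivative of f.
Check: d/dz[2*log(z**2 + 4)] = 4*z/(z**2 + 4) = f(z).
F(3/2) = 2*log(25/4); F(0) = 2*log(4).
Integral = F(3/2) - F(0) = -2*log(4) + 2*log(25/4).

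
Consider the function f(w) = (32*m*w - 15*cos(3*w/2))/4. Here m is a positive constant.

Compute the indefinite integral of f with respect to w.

F(w) = 4*m*w**2 - 5*sin(3*w/2)/2 + C

Check any antiderivative F(w) by computing F'(w) and comparing it with f(w).
Check: d/dw[4*m*w**2 - 5*sin(3*w/2)/2] = 8*m*w - 15*cos(3*w/2)/4, which equals f(w).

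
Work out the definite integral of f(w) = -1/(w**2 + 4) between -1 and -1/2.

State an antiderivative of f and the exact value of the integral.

Antiderivative: F(w) = -atan(w/2)/2; value = -atan(1/2)/2 + atan(1/4)/2

An antiderivative F(w) passes only if d/dw[F] lands on f(w) exactly.
F(w) = -atan(w/2)/2 is an antiderivative of f.
Check: d/dw[-atan(w/2)/2] = -1/(w**2 + 4) = f(w).
F(-1/2) = atan(1/4)/2; F(-1) = atan(1/2)/2.
Integral = F(-1/2) - F(-1) = -atan(1/2)/2 + atan(1/4)/2.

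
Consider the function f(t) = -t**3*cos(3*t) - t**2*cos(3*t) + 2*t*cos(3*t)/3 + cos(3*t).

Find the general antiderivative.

Integrate term by term and add the pieces.
Check: d/dt[-t**3*sin(3*t)/3 - t**2*sin(3*t)/3 - t**2*cos(3*t)/3 + 4*t*sin(3*t)/9 - 2*t*cos(3*t)/9 + 11*sin(3*t)/27 + 4*cos(3*t)/27] = -t**3*cos(3*t) - t**2*cos(3*t) + 2*t*cos(3*t)/3 + cos(3*t) = f(t).

F(t) = -t**3*sin(3*t)/3 - t**2*sin(3*t)/3 - t**2*cos(3*t)/3 + 4*t*sin(3*t)/9 - 2*t*cos(3*t)/9 + 11*sin(3*t)/27 + 4*cos(3*t)/27 + C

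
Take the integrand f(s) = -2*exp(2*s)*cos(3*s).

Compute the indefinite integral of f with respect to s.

For F(s) to be correct the identity F'(s) - f(s) = 0 must hold.
Check: d/ds[-6*exp(2*s)*sin(3*s)/13 - 4*exp(2*s)*cos(3*s)/13] = -2*exp(2*s)*cos(3*s) = f(s).

F(s) = -6*exp(2*s)*sin(3*s)/13 - 4*exp(2*s)*cos(3*s)/13 + C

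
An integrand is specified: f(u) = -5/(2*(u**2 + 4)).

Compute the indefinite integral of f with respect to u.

F(u) = -5*atan(u/2)/4 + C

For F(u) to be correct the identity F'(u) - f(u) = 0 must hold.
Check: d/du[-5*atan(u/2)/4] = -5/(2*u**2 + 8), which equals f(u).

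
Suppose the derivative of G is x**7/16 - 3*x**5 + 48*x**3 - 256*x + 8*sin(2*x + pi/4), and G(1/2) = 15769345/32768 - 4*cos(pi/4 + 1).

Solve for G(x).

G(x) = x**8/128 - x**6/2 + 12*x**4 - 128*x**2 - 4*cos(2*x + pi/4) + 1025/2

Integrate term by term and add the pieces.
A general antiderivative is 2*(x**2/4 - 4)**4 - 4*cos(2*x + pi/4) + C.
The condition gives C = 15769345/32768 - 4*cos(pi/4 + 1) - (15752961/32768 - 4*cos(pi/4 + 1)) = 1/2.
So G(x) = x**8/128 - x**6/2 + 12*x**4 - 128*x**2 - 4*cos(2*x + pi/4) + 1025/2.
Check: d/dx[x**8/128 - x**6/2 + 12*x**4 - 128*x**2 - 4*cos(2*x + pi/4) + 1025/2] = x**7/16 - 3*x**5 + 48*x**3 - 256*x + 8*sin(2*x + pi/4) = G'(x).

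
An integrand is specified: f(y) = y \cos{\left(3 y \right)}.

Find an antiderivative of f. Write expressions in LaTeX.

An antiderivative is F(y) = \frac{y \sin{\left(3 y \right)}}{3} + \frac{\cos{\left(3 y \right)}}{9}.

Whatever form F(y) takes, F'(y) = f(y) is non-negotiable.
Check: d/dy[\frac{y \sin{\left(3 y \right)}}{3} + \frac{\cos{\left(3 y \right)}}{9}] = y \cos{\left(3 y \right)} = f(y).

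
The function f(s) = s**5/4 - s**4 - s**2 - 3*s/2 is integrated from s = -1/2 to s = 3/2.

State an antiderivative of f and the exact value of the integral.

Antiderivative: F(s) = s**6/24 - s**5/5 - s**3/3 - 3*s**2/4; value = -3569/960

Integrate term by term and add the pieces.
F(s) = s**6/24 - s**5/5 - s**3/3 - 3*s**2/4 is an antiderivative of f.
Check: d/ds[s**6/24 - s**5/5 - s**3/3 - 3*s**2/4] = s**5/4 - s**4 - s**2 - 3*s/2 = f(s).
F(3/2) = -9873/2560; F(-1/2) = -1067/7680.
Integral = F(3/2) - F(-1/2) = -3569/960.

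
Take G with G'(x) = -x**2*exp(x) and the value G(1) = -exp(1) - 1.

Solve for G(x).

G'(x) has the shape u'v + uv' for u = -x**2 + 2*x - 2 and v = exp(x) — it is the derivative of the product u*v.
A general antiderivative is (-x**2 + 2*x - 2)*exp(x) + C.
The condition gives C = -exp(1) - 1 - (-exp(1)) = -1.
So G(x) = -x**2*exp(x) + 2*x*exp(x) - 2*exp(x) - 1.
Check: d/dx[-x**2*exp(x) + 2*x*exp(x) - 2*exp(x) - 1] = -x**2*exp(x) = G'(x).

G(x) = -x**2*exp(x) + 2*x*exp(x) - 2*exp(x) - 1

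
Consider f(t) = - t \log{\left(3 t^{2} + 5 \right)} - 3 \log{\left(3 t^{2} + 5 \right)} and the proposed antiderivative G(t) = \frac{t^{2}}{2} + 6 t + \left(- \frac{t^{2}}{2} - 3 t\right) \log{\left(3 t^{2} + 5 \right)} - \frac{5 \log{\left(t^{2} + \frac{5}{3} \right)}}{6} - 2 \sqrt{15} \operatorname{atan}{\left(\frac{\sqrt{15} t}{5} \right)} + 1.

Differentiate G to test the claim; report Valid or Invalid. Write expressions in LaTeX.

Valid: G'(t) = f(t).

d/dt[G] = - t \log{\left(3 t^{2} + 5 \right)} - 3 \log{\left(3 t^{2} + 5 \right)}
This equals f(t) exactly, so the claim holds.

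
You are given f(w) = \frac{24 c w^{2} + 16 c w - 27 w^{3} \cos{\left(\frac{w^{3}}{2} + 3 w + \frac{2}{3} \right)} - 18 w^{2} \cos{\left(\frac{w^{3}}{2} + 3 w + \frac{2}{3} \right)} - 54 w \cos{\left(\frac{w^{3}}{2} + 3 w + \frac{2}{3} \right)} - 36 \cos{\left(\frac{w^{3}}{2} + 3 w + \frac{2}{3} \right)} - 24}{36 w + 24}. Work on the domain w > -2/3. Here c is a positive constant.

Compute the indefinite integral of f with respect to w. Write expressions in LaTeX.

A first test for any F(w): its w-derivative must equal f(w) identically.
Check: d/dw[\frac{c w^{2}}{3} - \frac{2 \log{\left(\frac{3 w}{2} + 1 \right)}}{3} - \frac{\sin{\left(\frac{w^{3}}{2} + 3 w + \frac{2}{3} \right)}}{2}] = \frac{24 c w^{2} + 16 c w - 27 w^{3} \cos{\left(\frac{w^{3}}{2} + 3 w + \frac{2}{3} \right)} - 18 w^{2} \cos{\left(\frac{w^{3}}{2} + 3 w + \frac{2}{3} \right)} - 54 w \cos{\left(\frac{w^{3}}{2} + 3 w + \frac{2}{3} \right)} - 36 \cos{\left(\frac{w^{3}}{2} + 3 w + \frac{2}{3} \right)} - 24}{36 w + 24} = f(w).

F(w) = \frac{c w^{2}}{3} - \frac{2 \log{\left(\frac{3 w}{2} + 1 \right)}}{3} - \frac{\sin{\left(\frac{w^{3}}{2} + 3 w + \frac{2}{3} \right)}}{2} + C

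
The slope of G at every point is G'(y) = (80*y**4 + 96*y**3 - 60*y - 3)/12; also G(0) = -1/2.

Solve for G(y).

Since d/dy undoes antidifferentiation here, G(y) must give back the stated G'(y).
A general antiderivative is 4*y**5/3 + 3*y**4 - y**2/2 - y/4 - (y**2 + 1)**2 - 3/2 + C.
The condition gives C = -1/2 - (-5/2) = 2.
So G(y) = 4*y**5/3 + 3*y**4 - y**2/2 - y/4 - (y**2 + 1)**2 + 1/2.
Check: d/dy[4*y**5/3 + 3*y**4 - y**2/2 - y/4 - (y**2 + 1)**2 + 1/2] = 20*y**4/3 + 8*y**3 - 5*y - 1/4, which equals G'(y).

G(y) = 4*y**5/3 + 3*y**4 - y**2/2 - y/4 - (y**2 + 1)**2 + 1/2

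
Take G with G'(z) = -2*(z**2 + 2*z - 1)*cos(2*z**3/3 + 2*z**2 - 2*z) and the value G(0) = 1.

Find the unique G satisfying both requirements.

G(z) = 1 - sin(2*z**3/3 + 2*z**2 - 2*z)

The substitution u = 2*z**3/3 + 2*z**2 - 2*z works: G'(z) is exactly (dG/du)*(du/dz) for that inner function.
A general antiderivative is -sin(2*z**3/3 + 2*z**2 - 2*z) + C.
The condition gives C = 1 - (0) = 1.
So G(z) = 1 - sin(2*z**3/3 + 2*z**2 - 2*z).
Check: d/dz[1 - sin(2*z**3/3 + 2*z**2 - 2*z)] = -2*z**2*cos(2*z**3/3 + 2*z**2 - 2*z) - 4*z*cos(2*z**3/3 + 2*z**2 - 2*z) + 2*cos(2*z**3/3 + 2*z**2 - 2*z), which equals G'(z).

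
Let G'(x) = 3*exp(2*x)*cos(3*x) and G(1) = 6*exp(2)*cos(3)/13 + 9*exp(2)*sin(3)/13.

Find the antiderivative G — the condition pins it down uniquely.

G(x) = 3*(3*sin(3*x) + 2*cos(3*x))*exp(2*x)/13

A first test for any G(x): its x-derivative must equal the given G'(x).
A general antiderivative is 9*exp(2*x)*sin(3*x)/13 + 6*exp(2*x)*cos(3*x)/13 + C.
The condition gives C = 6*exp(2)*cos(3)/13 + 9*exp(2)*sin(3)/13 - (6*exp(2)*cos(3)/13 + 9*exp(2)*sin(3)/13) = 0.
So G(x) = 3*(3*sin(3*x) + 2*cos(3*x))*exp(2*x)/13.
Check: d/dx[3*(3*sin(3*x) + 2*cos(3*x))*exp(2*x)/13] = 3*exp(2*x)*cos(3*x) = G'(x).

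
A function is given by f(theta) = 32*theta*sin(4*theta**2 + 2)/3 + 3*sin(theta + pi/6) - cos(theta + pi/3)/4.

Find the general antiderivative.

F(theta) = -sin(theta + pi/3)/4 - 3*cos(theta + pi/6) - 4*cos(4*theta**2 + 2)/3 + C

The integrand splits into summands that can be handled one at a time.
Check: d/dtheta[-sin(theta + pi/3)/4 - 3*cos(theta + pi/6) - 4*cos(4*theta**2 + 2)/3] = 32*theta*sin(4*theta**2 + 2)/3 + 3*sin(theta + pi/6) - cos(theta + pi/3)/4 = f(theta).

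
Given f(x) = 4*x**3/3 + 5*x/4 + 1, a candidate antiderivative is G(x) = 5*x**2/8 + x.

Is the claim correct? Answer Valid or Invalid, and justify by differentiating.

Invalid: d/dx[G] - f = -4*x**3/3, which is not 0.

d/dx[G] = 5*x/4 + 1
d/dx[G] - f(x) = -4*x**3/3 != 0.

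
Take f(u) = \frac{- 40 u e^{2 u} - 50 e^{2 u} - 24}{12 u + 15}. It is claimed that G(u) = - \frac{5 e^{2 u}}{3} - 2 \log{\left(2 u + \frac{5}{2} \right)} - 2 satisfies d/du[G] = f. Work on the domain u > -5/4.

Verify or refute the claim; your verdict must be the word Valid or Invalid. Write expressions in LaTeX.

Valid - differentiating G returns exactly f.

d/du[G] = \frac{- 40 u e^{2 u} - 50 e^{2 u} - 24}{12 u + 15}
This equals f(u) exactly, so the claim holds.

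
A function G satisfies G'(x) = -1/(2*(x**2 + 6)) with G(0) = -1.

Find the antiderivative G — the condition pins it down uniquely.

Any candidate G(x) must reproduce the stated G'(x) exactly.
A general antiderivative is -sqrt(6)*atan(sqrt(6)*x/6)/12 + C.
The condition gives C = -1 - (0) = -1.
So G(x) = -sqrt(6)*atan(sqrt(6)*x/6)/12 - 1.
Check: d/dx[-sqrt(6)*atan(sqrt(6)*x/6)/12 - 1] = -1/(2*x**2 + 12), which equals G'(x).

G(x) = -sqrt(6)*atan(sqrt(6)*x/6)/12 - 1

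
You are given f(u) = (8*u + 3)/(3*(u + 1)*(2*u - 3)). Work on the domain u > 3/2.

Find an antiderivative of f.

Factor the denominator (3*(u + 1)*(2*u - 3)) and decompose: f = 2/(2*u - 3) + 1/(3*(u + 1)); each piece integrates to a log, atan, or power term.
Check: d/du[(3*log(u - 3/2) + log(u + 1))/3] = (8*u + 3)/(6*u**2 - 3*u - 9), which equals f(u).

An antiderivative is F(u) = (3*log(u - 3/2) + log(u + 1))/3.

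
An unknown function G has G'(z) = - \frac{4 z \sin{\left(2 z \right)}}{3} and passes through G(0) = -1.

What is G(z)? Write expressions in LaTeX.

G(z) = \frac{2 z \cos{\left(2 z \right)} - \sin{\left(2 z \right)} - 3}{3}

Differentiate the proposed G(z) back; it has to land on the given G'(z).
A general antiderivative is \frac{2 z \cos{\left(2 z \right)}}{3} - \frac{\sin{\left(2 z \right)}}{3} + C.
The condition gives C = -1 - (0) = -1.
So G(z) = \frac{2 z \cos{\left(2 z \right)} - \sin{\left(2 z \right)} - 3}{3}.
Check: d/dz[\frac{2 z \cos{\left(2 z \right)} - \sin{\left(2 z \right)} - 3}{3}] = - \frac{4 z \sin{\left(2 z \right)}}{3} = G'(z).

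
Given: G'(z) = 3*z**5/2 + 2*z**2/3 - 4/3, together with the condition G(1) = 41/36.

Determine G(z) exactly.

Integrate term by term and add the pieces.
A general antiderivative is z**6/4 + 2*z**3/9 - 4*z/3 + C.
The condition gives C = 41/36 - (-31/36) = 2.
So G(z) = z**6/4 + 2*z**3/9 - 4*z/3 + 2.
Check: d/dz[z**6/4 + 2*z**3/9 - 4*z/3 + 2] = 3*z**5/2 + 2*z**2/3 - 4/3 = G'(z).

G(z) = z**6/4 + 2*z**3/9 - 4*z/3 + 2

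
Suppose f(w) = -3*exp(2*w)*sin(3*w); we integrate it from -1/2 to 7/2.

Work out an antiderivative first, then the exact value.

A first test for any F(w): its w-derivative must equal f(w) identically.
F(w) = 3*(-2*sin(3*w) + 3*cos(3*w))*exp(2*w)/13 is an antiderivative of f.
Check: d/dw[3*(-2*sin(3*w) + 3*cos(3*w))*exp(2*w)/13] = -3*exp(2*w)*sin(3*w) = f(w).
F(7/2) = 9*exp(7)*cos(21/2)/13 - 6*exp(7)*sin(21/2)/13; F(-1/2) = 9*exp(-1)*cos(3/2)/13 + 6*exp(-1)*sin(3/2)/13.
Integral = F(7/2) - F(-1/2) = 9*exp(7)*cos(21/2)/13 - 6*exp(-1)*sin(3/2)/13 - 9*exp(-1)*cos(3/2)/13 - 6*exp(7)*sin(21/2)/13.

Antiderivative: F(w) = 3*(-2*sin(3*w) + 3*cos(3*w))*exp(2*w)/13; value = 9*exp(7)*cos(21/2)/13 - 6*exp(-1)*sin(3/2)/13 - 9*exp(-1)*cos(3/2)/13 - 6*exp(7)*sin(21/2)/13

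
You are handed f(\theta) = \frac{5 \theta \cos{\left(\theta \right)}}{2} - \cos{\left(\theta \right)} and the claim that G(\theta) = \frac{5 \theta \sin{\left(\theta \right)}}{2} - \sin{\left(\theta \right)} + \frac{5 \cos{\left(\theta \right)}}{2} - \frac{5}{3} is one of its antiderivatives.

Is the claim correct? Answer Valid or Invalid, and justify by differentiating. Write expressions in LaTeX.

d/d\theta[G] = \frac{5 \theta \cos{\left(\theta \right)}}{2} - \cos{\left(\theta \right)}
This equals f(\theta) exactly, so the claim holds.

Valid. The derivative of G reproduces f.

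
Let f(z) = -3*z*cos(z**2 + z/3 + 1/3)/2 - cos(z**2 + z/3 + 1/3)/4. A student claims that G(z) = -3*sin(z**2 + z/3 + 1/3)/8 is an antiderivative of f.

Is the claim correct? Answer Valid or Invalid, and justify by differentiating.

Invalid: d/dz[G] - f = 3*z*cos(z**2 + z/3 + 1/3)/4 + cos(z**2 + z/3 + 1/3)/8, which is not 0.

d/dz[G] = -3*z*cos(z**2 + z/3 + 1/3)/4 - cos(z**2 + z/3 + 1/3)/8
d/dz[G] - f(z) = 3*z*cos(z**2 + z/3 + 1/3)/4 + cos(z**2 + z/3 + 1/3)/8 != 0.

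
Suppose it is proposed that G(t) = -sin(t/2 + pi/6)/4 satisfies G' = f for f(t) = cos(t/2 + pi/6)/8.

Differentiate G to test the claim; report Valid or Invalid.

d/dt[G] = -cos(t/2 + pi/6)/8
d/dt[G] - f(t) = -cos(t/2 + pi/6)/4 != 0.

Invalid: d/dt[G] - f = -cos(t/2 + pi/6)/4, which is not 0.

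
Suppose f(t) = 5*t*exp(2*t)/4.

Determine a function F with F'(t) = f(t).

An antiderivative is F(t) = 5*t*exp(2*t)/8 - 5*exp(2*t)/16.

Recognize the product-rule pattern: f = u'v + uv' with u = 5*t/8 - 5/16, v = exp(2*t), so integration by parts undoes it.
Check: d/dt[5*t*exp(2*t)/8 - 5*exp(2*t)/16] = 5*t*exp(2*t)/4 = f(t).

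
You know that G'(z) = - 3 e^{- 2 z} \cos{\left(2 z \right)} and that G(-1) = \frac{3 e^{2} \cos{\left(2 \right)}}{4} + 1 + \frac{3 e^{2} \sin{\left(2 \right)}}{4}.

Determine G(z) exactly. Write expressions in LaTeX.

The proposed G(z) is checked by its d/dz: the result must match the given G'(z).
A general antiderivative is - \frac{3 e^{- 2 z} \sin{\left(2 z \right)}}{4} + \frac{3 e^{- 2 z} \cos{\left(2 z \right)}}{4} + C.
The condition gives C = \frac{3 e^{2} \cos{\left(2 \right)}}{4} + 1 + \frac{3 e^{2} \sin{\left(2 \right)}}{4} - (\frac{3 e^{2} \cos{\left(2 \right)}}{4} + \frac{3 e^{2} \sin{\left(2 \right)}}{4}) = 1.
So G(z) = 1 - \frac{3 e^{- 2 z} \sin{\left(2 z \right)}}{4} + \frac{3 e^{- 2 z} \cos{\left(2 z \right)}}{4}.
Check: d/dz[1 - \frac{3 e^{- 2 z} \sin{\left(2 z \right)}}{4} + \frac{3 e^{- 2 z} \cos{\left(2 z \right)}}{4}] = - 3 e^{- 2 z} \cos{\left(2 z \right)} = G'(z).

G(z) = 1 - \frac{3 e^{- 2 z} \sin{\left(2 z \right)}}{4} + \frac{3 e^{- 2 z} \cos{\left(2 z \right)}}{4}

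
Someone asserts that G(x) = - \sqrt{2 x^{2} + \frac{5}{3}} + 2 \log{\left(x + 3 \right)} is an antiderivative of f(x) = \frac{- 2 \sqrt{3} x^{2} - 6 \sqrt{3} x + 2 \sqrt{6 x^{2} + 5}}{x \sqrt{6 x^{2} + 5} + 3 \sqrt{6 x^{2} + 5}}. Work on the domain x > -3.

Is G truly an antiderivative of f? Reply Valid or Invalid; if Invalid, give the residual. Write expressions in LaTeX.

d/dx[G] = \frac{- 2 \sqrt{3} x^{2} - 6 \sqrt{3} x + 2 \sqrt{6 x^{2} + 5}}{x \sqrt{6 x^{2} + 5} + 3 \sqrt{6 x^{2} + 5}}
This equals f(x) exactly, so the claim holds.

Valid - the claim checks out under differentiation.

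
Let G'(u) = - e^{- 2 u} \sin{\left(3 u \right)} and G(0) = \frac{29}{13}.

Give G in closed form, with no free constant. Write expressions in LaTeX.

G(u) = 2 + \frac{2 e^{- 2 u} \sin{\left(3 u \right)}}{13} + \frac{3 e^{- 2 u} \cos{\left(3 u \right)}}{13}

Whatever form G(u) takes, its d/du must return the stated G'(u).
A general antiderivative is \frac{2 e^{- 2 u} \sin{\left(3 u \right)}}{13} + \frac{3 e^{- 2 u} \cos{\left(3 u \right)}}{13} + C.
The condition gives C = \frac{29}{13} - (\frac{3}{13}) = 2.
So G(u) = 2 + \frac{2 e^{- 2 u} \sin{\left(3 u \right)}}{13} + \frac{3 e^{- 2 u} \cos{\left(3 u \right)}}{13}.
Check: d/du[2 + \frac{2 e^{- 2 u} \sin{\left(3 u \right)}}{13} + \frac{3 e^{- 2 u} \cos{\left(3 u \right)}}{13}] = - e^{- 2 u} \sin{\left(3 u \right)} = G'(u).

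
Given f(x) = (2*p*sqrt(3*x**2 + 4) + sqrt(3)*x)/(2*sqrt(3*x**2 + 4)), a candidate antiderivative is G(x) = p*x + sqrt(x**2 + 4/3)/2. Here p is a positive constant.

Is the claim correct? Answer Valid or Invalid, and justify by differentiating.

d/dx[G] = (2*p*sqrt(3*x**2 + 4) + sqrt(3)*x)/(2*sqrt(3*x**2 + 4))
This equals f(x) exactly, so the claim holds.

Valid - the claim checks out under differentiation.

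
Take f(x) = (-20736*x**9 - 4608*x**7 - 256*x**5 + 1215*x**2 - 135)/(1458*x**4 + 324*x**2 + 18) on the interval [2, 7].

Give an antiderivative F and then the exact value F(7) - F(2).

Antiderivative: F(x) = -64*x**6/27 - 5*x/(2*(3*x**2 + 1/3)); value = -9116364385/32708

Differentiate the proposed F(x) back; it has to land on f(x) exactly.
F(x) = -64*x**6/27 - 5*x/(2*(3*x**2 + 1/3)) is an antiderivative of f.
Check: d/dx[-64*x**6/27 - 5*x/(2*(3*x**2 + 1/3))] = (-20736*x**9 - 4608*x**7 - 256*x**5 + 1215*x**2 - 135)/(1458*x**4 + 324*x**2 + 18) = f(x).
F(7) = -6656112659/23868; F(2) = -151957/999.
Integral = F(7) - F(2) = -9116364385/32708.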